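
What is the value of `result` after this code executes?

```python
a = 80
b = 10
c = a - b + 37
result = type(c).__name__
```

a is int; b is int; c is int; result = 'int'

'int'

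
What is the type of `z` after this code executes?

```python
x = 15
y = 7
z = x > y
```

Comparison returns bool

bool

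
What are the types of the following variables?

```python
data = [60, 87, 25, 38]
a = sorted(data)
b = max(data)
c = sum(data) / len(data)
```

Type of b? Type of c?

max of ints returns int; int / int = float

int, float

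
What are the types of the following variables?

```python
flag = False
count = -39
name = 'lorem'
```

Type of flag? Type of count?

flag is assigned the constant False, which has type bool; count is assigned a bare integer (no decimal point), so it is an int

bool, int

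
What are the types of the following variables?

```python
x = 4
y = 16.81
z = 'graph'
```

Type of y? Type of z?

y is assigned a number with a decimal point, so it is a float; z is assigned a quoted string literal, so it is a str

float, str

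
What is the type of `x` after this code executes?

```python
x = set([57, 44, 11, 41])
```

set() constructor returns set

set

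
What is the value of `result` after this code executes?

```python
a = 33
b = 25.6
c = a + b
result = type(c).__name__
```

a is int; b is float; c is float; result = 'float'

'float'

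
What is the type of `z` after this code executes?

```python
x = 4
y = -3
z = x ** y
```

int ** negative = float

float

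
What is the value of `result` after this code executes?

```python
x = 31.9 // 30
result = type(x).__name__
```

x is float; result = 'float'

'float'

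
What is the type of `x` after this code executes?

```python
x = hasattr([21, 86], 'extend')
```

hasattr() returns bool

bool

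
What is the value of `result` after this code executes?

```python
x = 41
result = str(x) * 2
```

x = 41; result = '4141'

'4141'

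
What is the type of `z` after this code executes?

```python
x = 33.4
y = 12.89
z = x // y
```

float // float = float

float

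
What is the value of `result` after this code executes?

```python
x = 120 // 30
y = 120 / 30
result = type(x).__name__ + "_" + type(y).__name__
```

x is int; y is float; result = 'int_float'

'int_float'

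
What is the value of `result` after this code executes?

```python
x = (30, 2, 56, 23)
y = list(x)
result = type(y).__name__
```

x is tuple; y is list; result = 'list'

'list'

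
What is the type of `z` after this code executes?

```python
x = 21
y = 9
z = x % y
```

int % int = int

int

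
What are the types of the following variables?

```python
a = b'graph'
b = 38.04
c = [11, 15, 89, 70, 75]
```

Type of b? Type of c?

b is assigned a number with a decimal point, so it is a float; c is assigned a list literal (square brackets)

float, list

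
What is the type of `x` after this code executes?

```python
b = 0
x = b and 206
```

'and' returns first falsy value (0 is int)

int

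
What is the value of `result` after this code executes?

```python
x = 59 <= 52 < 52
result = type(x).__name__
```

x is bool; result = 'bool'

'bool'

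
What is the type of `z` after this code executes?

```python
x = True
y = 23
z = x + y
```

bool + int = int (bool is subclass of int)

int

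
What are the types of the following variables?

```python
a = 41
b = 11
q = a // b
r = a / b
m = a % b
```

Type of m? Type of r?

% of ints returns int; / returns float

int, float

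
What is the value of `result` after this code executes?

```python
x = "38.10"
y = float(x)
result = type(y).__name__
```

x is str; y is float; result = 'float'

'float'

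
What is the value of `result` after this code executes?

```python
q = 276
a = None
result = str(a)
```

q = 276; a = None; result = 'None'

'None'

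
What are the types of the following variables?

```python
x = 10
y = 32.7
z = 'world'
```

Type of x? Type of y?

x is assigned a bare integer (no decimal point), so it is an int; y is assigned a number with a decimal point, so it is a float

int, float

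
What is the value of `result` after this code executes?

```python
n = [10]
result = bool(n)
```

n = [10]; result = True

True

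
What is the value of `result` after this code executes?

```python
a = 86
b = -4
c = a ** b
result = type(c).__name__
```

a is int; b is int; c is float; result = 'float'

'float'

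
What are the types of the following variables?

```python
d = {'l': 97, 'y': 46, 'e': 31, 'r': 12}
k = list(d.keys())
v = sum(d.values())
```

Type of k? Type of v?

list() converts to list; sum of ints is int

list, int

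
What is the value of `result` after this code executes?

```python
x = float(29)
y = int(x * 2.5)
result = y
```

x = 29.0; y = 72; result = 72

72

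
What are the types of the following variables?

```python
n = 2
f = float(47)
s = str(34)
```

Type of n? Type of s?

n is assigned a bare integer (no decimal point), so it is an int; s is assigned the result of calling str(), which returns a str

int, str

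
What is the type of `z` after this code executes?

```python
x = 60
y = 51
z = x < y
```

Comparison returns bool

bool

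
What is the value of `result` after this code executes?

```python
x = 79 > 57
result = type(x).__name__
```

x is bool; result = 'bool'

'bool'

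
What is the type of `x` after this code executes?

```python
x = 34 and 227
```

'and' with truthy values returns last operand (int)

int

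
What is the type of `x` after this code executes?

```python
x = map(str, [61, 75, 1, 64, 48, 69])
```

map() returns a map object

map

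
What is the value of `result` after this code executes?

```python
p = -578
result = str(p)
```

p = -578; result = '-578'

'-578'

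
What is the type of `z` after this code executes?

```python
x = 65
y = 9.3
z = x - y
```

int - float = float

float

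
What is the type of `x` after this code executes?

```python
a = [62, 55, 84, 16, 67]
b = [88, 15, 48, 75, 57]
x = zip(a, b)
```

zip() returns a zip object

zip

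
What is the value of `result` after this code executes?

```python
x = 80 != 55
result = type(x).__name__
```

x is bool; result = 'bool'

'bool'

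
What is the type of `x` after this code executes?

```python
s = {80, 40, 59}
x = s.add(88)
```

set.add() returns None (mutates in place)

NoneType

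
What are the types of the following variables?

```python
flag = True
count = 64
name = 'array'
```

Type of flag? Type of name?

flag is assigned the constant True, which has type bool; name is assigned a quoted string literal, so it is a str

bool, str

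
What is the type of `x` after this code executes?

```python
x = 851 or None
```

'or' returns first truthy value

int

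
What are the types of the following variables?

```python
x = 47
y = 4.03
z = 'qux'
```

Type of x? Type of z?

x is assigned a bare integer (no decimal point), so it is an int; z is assigned a quoted string literal, so it is a str

int, str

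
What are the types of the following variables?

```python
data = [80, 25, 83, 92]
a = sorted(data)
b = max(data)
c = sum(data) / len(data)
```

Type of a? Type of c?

sorted() returns list; int / int = float

list, float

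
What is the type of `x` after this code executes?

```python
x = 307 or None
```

'or' returns first truthy value

int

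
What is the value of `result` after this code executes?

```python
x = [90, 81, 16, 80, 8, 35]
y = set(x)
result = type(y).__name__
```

x is list; y is set; result = 'set'

'set'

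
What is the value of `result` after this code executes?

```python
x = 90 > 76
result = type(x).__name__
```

x is bool; result = 'bool'

'bool'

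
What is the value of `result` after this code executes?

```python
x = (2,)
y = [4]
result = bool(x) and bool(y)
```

x = (2,); y = [4]; result = True

True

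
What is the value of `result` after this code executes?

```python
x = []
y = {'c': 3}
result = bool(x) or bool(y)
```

x = []; y = {'c': 3}; result = True

True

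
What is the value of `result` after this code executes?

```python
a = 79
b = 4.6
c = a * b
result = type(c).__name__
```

a is int; b is float; c is float; result = 'float'

'float'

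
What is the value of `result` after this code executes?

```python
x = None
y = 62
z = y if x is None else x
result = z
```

x = None; y = 62; z = 62; result = 62

62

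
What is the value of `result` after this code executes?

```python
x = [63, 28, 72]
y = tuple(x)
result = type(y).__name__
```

x is list; y is tuple; result = 'tuple'

'tuple'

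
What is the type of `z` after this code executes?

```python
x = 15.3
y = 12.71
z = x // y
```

float // float = float

float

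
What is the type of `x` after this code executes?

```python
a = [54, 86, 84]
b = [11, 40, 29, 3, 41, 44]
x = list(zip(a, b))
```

list(zip()) returns a list of tuples

list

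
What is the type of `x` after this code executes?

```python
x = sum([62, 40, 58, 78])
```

sum() of ints returns int

int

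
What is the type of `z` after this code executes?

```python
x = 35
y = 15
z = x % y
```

int % int = int

int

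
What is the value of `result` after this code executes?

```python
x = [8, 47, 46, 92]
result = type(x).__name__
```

x is list; result = 'list'

'list'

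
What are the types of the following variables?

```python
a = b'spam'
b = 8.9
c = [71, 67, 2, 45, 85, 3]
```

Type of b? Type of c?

b is assigned a number with a decimal point, so it is a float; c is assigned a list literal (square brackets)

float, list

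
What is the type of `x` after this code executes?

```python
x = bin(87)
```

bin() returns str representation

str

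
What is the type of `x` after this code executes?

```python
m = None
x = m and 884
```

'and' returns first falsy value (None)

NoneType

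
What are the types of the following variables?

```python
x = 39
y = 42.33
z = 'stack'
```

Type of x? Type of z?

x is assigned a bare integer (no decimal point), so it is an int; z is assigned a quoted string literal, so it is a str

int, str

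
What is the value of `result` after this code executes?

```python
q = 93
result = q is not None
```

q = 93; result = True

True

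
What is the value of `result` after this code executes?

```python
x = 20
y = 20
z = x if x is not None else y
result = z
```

x = 20; y = 20; z = 20; result = 20

20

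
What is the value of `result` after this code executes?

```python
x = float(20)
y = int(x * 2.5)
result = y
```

x = 20.0; y = 50; result = 50

50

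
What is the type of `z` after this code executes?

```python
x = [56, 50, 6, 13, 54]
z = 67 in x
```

'in' operator returns bool

bool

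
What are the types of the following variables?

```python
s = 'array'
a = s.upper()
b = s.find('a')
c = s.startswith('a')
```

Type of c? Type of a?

startswith() returns bool; upper() returns str

bool, str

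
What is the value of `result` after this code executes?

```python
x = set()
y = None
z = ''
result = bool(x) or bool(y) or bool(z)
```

x = set(); y = None; z = ''; result = False

False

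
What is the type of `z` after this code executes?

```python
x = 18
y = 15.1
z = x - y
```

int - float = float

float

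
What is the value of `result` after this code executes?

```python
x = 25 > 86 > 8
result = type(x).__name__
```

x is bool; result = 'bool'

'bool'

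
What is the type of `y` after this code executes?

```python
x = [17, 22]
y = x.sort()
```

list.sort() returns None (mutates in place)

NoneType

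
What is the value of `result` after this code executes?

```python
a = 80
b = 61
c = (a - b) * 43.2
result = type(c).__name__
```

a is int; b is int; c is float; result = 'float'

'float'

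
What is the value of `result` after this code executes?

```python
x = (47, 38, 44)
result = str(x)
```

x = (47, 38, 44); result = '(47, 38, 44)'

'(47, 38, 44)'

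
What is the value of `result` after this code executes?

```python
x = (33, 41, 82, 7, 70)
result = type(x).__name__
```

x is tuple; result = 'tuple'

'tuple'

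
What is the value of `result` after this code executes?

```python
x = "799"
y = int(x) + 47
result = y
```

x = '799'; y = 846; result = 846

846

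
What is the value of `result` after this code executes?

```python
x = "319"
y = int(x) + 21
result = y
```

x = '319'; y = 340; result = 340

340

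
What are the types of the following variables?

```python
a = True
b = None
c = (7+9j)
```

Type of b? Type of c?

b is assigned None, whose type is NoneType; c is assigned (7+9j), an int plus an imaginary literal (j suffix), which evaluates to complex

NoneType, complex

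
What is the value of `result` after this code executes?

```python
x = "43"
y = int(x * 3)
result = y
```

x = '43'; y = 434343; result = 434343

434343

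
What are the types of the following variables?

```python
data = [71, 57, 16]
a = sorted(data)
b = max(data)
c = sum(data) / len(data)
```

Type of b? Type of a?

max of ints returns int; sorted() returns list

int, list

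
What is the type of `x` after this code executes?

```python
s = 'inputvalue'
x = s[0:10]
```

Slicing a str returns str

str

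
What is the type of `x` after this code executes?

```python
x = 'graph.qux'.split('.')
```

str.split() returns list

list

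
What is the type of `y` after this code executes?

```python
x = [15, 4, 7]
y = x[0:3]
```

Slicing a list returns a list

list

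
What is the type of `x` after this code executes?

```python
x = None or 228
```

'or' with None returns the other truthy value

int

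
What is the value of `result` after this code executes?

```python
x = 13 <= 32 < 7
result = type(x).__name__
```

x is bool; result = 'bool'

'bool'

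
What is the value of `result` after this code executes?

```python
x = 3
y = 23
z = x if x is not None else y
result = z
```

x = 3; y = 23; z = 3; result = 3

3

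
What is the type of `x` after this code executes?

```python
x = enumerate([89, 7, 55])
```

enumerate() returns an enumerate object

enumerate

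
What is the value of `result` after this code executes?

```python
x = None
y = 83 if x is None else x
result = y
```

x = None; y = 83; result = 83

83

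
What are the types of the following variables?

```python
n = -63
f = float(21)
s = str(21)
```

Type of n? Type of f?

n is assigned a bare integer (no decimal point), so it is an int; f is assigned the result of calling float(), which returns a float

int, float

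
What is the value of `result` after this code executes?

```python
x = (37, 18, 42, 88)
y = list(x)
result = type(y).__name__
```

x is tuple; y is list; result = 'list'

'list'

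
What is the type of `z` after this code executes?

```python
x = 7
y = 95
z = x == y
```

Equality comparison returns bool

bool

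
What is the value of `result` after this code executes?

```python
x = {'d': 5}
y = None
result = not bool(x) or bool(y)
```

x = {'d': 5}; y = None; result = False

False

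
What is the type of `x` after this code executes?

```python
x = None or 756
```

'or' with None returns the other truthy value

int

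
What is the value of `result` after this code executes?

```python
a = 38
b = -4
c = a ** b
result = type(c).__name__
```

a is int; b is int; c is float; result = 'float'

'float'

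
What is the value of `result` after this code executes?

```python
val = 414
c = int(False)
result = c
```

val = 414; c = 0; result = 0

0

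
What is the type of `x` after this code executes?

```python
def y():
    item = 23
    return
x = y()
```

Bare return returns None

NoneType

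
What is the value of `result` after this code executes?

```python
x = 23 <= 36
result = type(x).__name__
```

x is bool; result = 'bool'

'bool'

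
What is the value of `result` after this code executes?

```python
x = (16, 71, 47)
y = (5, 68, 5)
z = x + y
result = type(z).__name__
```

x is tuple; y is tuple; z is tuple; result = 'tuple'

'tuple'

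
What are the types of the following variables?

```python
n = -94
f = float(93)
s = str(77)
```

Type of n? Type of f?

n is assigned a bare integer (no decimal point), so it is an int; f is assigned the result of calling float(), which returns a float

int, float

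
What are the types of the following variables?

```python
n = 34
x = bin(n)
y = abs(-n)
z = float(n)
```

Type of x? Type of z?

bin() returns str; float() returns float

str, float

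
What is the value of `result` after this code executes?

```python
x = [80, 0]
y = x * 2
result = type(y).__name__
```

x is list; y is list; result = 'list'

'list'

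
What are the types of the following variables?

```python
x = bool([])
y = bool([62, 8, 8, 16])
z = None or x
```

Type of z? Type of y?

None or bool returns the bool; bool() returns bool

bool, bool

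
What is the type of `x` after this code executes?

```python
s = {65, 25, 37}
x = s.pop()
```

Popping from set[int] returns int

int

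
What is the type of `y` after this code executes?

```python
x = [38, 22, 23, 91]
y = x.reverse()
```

list.reverse() returns None

NoneType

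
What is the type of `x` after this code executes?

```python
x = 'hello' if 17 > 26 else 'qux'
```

Both branches of conditional are str

str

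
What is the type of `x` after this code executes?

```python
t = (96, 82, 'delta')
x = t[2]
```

Index 2 of tuple is a str literal

str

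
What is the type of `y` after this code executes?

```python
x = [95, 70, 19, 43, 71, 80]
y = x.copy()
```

list.copy() returns list

list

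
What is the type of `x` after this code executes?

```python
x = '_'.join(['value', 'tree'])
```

str.join() returns str

str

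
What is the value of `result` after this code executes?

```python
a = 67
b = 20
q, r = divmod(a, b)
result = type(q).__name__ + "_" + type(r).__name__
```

a is int; b is int; q is int; r is int; result = 'int_int'

'int_int'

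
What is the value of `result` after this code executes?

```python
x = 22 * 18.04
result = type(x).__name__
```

x is float; result = 'float'

'float'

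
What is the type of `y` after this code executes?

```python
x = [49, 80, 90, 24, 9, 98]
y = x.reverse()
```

list.reverse() returns None

NoneType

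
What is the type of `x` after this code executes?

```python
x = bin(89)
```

bin() returns str representation

str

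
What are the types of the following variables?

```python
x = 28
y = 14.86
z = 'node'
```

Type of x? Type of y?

x is assigned a bare integer (no decimal point), so it is an int; y is assigned a number with a decimal point, so it is a float

int, float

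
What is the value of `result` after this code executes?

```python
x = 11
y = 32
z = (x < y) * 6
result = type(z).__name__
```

x is int; y is int; z is int; result = 'int'

'int'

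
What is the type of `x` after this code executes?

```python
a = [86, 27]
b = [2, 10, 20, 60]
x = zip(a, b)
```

zip() returns a zip object

zip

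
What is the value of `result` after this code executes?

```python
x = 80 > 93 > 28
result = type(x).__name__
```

x is bool; result = 'bool'

'bool'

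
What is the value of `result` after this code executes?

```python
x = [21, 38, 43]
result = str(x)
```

x = [21, 38, 43]; result = '[21, 38, 43]'

'[21, 38, 43]'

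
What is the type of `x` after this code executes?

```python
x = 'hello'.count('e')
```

str.count() returns int

int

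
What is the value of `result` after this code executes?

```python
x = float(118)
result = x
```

x = 118.0; result = 118.0

118.0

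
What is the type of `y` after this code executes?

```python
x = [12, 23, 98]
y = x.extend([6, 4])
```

list.extend() returns None

NoneType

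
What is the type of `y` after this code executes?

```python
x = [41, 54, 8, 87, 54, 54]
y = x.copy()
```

list.copy() returns list

list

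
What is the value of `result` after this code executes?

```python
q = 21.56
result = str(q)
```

q = 21.56; result = '21.56'

'21.56'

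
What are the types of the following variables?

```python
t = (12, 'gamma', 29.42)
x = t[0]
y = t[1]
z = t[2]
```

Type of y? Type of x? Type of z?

tuple[1] is str; tuple[0] is int; tuple[2] is float

str, int, float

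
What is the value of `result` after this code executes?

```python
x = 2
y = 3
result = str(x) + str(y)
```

x = 2; y = 3; result = '23'

'23'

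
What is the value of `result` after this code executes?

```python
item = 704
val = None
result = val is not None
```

item = 704; val = None; result = False

False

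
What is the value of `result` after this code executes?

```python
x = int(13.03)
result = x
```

x = 13; result = 13

13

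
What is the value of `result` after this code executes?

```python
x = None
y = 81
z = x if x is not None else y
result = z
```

x = None; y = 81; z = 81; result = 81

81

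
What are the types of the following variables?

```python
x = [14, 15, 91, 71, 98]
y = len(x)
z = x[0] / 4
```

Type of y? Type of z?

len() returns int; int / int = float

int, float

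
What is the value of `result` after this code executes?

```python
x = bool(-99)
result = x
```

x = True; result = True

True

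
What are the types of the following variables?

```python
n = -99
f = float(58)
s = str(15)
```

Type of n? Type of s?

n is assigned a bare integer (no decimal point), so it is an int; s is assigned the result of calling str(), which returns a str

int, str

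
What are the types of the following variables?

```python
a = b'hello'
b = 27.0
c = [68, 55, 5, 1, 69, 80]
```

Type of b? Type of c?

b is assigned a number with a decimal point, so it is a float; c is assigned a list literal (square brackets)

float, list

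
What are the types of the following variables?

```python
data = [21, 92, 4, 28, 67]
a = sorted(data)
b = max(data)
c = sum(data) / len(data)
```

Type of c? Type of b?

int / int = float; max of ints returns int

float, int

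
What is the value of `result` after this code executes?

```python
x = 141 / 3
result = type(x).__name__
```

x is float; result = 'float'

'float'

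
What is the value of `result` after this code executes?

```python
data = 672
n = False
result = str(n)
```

data = 672; n = False; result = 'False'

'False'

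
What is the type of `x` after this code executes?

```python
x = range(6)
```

range() returns a range object

range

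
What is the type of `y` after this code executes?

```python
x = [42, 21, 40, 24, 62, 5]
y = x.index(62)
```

list.index() returns int

int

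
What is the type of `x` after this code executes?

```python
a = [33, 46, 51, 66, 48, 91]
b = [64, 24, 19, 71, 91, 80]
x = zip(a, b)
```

zip() returns a zip object

zip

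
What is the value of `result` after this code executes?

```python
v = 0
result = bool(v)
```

v = 0; result = False

False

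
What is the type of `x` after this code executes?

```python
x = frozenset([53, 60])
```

frozenset() returns frozenset

frozenset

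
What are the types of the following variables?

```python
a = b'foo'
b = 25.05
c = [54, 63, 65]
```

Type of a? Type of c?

a is assigned a bytes literal (b'...' prefix); c is assigned a list literal (square brackets)

bytes, list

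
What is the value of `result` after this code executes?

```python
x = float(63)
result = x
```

x = 63.0; result = 63.0

63.0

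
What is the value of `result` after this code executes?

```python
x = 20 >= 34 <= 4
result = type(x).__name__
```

x is bool; result = 'bool'

'bool'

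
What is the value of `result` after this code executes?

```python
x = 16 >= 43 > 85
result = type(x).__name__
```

x is bool; result = 'bool'

'bool'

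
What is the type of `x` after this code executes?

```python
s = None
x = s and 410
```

'and' returns first falsy value (None)

NoneType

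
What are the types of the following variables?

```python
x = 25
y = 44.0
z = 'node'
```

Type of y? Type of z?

y is assigned a number with a decimal point, so it is a float; z is assigned a quoted string literal, so it is a str

float, str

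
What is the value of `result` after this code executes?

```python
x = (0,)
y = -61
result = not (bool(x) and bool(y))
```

x = (0,); y = -61; result = False

False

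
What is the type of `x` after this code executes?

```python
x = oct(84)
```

oct() returns str representation

str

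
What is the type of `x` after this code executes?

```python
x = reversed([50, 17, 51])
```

reversed() on a list returns list_reverseiterator

list_reverseiterator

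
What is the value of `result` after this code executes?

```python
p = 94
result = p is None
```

p = 94; result = False

False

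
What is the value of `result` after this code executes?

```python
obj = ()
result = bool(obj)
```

obj = (); result = False

False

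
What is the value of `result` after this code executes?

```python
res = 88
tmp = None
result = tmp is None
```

res = 88; tmp = None; result = True

True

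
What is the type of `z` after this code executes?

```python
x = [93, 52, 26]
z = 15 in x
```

'in' operator returns bool

bool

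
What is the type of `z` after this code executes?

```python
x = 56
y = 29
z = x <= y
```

Comparison returns bool

bool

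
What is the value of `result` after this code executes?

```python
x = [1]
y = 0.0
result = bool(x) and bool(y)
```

x = [1]; y = 0.0; result = False

False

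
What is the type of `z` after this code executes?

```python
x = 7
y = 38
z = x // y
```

int // int = int

int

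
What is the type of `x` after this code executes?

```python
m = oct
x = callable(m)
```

callable() returns bool

bool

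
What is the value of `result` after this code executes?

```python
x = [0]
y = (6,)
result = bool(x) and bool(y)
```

x = [0]; y = (6,); result = True

True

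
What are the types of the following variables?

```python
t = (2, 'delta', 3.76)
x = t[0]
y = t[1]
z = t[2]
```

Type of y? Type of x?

tuple[1] is str; tuple[0] is int

str, int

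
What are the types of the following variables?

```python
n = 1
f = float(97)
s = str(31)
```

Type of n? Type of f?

n is assigned a bare integer (no decimal point), so it is an int; f is assigned the result of calling float(), which returns a float

int, float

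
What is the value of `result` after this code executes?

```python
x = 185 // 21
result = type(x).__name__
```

x is int; result = 'int'

'int'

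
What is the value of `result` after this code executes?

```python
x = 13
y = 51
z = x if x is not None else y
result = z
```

x = 13; y = 51; z = 13; result = 13

13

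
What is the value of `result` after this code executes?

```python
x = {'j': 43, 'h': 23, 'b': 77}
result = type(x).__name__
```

x is dict; result = 'dict'

'dict'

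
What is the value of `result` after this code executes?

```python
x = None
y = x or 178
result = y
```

x = None; y = 178; result = 178

178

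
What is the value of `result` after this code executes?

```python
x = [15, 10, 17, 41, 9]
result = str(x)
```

x = [15, 10, 17, 41, 9]; result = '[15, 10, 17, 41, 9]'

'[15, 10, 17, 41, 9]'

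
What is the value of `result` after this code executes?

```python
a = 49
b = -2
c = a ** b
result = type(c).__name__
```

a is int; b is int; c is float; result = 'float'

'float'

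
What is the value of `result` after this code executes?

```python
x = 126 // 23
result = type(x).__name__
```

x is int; result = 'int'

'int'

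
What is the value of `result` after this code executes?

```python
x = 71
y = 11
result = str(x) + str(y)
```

x = 71; y = 11; result = '7111'

'7111'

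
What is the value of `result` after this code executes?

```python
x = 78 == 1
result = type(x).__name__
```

x is bool; result = 'bool'

'bool'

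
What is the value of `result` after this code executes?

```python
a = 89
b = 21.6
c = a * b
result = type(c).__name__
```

a is int; b is float; c is float; result = 'float'

'float'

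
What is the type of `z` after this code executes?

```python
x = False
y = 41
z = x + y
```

bool + int = int (bool is subclass of int)

int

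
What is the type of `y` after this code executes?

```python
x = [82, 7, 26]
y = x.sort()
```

list.sort() returns None (mutates in place)

NoneType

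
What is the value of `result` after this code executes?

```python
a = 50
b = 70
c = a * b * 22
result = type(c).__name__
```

a is int; b is int; c is int; result = 'int'

'int'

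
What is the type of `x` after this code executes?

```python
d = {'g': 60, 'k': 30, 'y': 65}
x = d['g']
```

Accessing dict[str, int] with str key returns int

int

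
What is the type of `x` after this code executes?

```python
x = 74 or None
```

'or' returns first truthy value

int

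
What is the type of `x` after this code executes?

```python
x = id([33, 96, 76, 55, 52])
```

id() returns int

int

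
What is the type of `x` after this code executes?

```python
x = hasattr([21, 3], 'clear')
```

hasattr() returns bool

bool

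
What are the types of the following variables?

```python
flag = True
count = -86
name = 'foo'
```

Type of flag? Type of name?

flag is assigned the constant True, which has type bool; name is assigned a quoted string literal, so it is a str

bool, str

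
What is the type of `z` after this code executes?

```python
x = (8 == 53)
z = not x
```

'not' returns bool

bool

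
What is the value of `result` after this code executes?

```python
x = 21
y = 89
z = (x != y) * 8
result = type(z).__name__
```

x is int; y is int; z is int; result = 'int'

'int'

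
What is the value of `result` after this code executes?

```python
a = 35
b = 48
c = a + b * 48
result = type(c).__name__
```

a is int; b is int; c is int; result = 'int'

'int'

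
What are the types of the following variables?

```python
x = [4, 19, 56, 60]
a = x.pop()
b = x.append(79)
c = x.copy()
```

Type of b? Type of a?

append() returns None; pop() returns element

NoneType, int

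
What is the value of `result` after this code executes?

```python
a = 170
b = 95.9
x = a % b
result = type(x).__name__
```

a is int; b is float; x is float; result = 'float'

'float'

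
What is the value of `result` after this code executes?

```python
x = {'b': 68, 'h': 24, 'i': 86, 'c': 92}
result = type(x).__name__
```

x is dict; result = 'dict'

'dict'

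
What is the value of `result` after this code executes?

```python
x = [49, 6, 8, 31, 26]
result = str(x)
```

x = [49, 6, 8, 31, 26]; result = '[49, 6, 8, 31, 26]'

'[49, 6, 8, 31, 26]'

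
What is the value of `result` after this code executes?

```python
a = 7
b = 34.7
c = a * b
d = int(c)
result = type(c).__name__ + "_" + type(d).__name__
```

a is int; b is float; c is float; d is int; result = 'float_int'

'float_int'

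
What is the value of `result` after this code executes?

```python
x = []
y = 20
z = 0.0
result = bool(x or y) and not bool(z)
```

x = []; y = 20; z = 0.0; result = True

True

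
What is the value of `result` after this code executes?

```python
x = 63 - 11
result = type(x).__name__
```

x is int; result = 'int'

'int'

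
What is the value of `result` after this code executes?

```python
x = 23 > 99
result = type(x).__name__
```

x is bool; result = 'bool'

'bool'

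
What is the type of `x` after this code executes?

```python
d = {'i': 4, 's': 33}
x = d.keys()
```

.keys() returns dict_keys view

dict_keys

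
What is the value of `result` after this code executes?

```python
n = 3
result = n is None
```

n = 3; result = False

False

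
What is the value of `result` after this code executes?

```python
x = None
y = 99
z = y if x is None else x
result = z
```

x = None; y = 99; z = 99; result = 99

99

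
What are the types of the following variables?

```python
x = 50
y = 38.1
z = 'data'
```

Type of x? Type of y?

x is assigned a bare integer (no decimal point), so it is an int; y is assigned a number with a decimal point, so it is a float

int, float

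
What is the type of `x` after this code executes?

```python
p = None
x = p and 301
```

'and' returns first falsy value (None)

NoneType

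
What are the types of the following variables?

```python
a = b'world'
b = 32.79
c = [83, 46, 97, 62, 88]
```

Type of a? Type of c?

a is assigned a bytes literal (b'...' prefix); c is assigned a list literal (square brackets)

bytes, list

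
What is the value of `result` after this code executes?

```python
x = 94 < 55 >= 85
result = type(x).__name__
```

x is bool; result = 'bool'

'bool'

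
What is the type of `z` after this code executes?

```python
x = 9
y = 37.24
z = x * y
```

int * float = float

float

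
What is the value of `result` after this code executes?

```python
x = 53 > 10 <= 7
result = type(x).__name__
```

x is bool; result = 'bool'

'bool'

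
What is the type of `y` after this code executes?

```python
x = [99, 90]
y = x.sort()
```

list.sort() returns None (mutates in place)

NoneType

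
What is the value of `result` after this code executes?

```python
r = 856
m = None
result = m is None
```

r = 856; m = None; result = True

True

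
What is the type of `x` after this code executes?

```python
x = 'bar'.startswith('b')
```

str.startswith() returns bool

bool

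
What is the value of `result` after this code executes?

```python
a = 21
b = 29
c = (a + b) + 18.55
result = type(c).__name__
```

a is int; b is int; c is float; result = 'float'

'float'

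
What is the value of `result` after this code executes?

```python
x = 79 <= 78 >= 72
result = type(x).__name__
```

x is bool; result = 'bool'

'bool'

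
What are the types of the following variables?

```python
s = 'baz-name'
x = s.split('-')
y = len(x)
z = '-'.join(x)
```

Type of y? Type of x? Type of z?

len() returns int; str.split() returns list; str.join() returns str

int, list, str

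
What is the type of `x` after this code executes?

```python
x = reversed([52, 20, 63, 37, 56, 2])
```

reversed() on a list returns list_reverseiterator

list_reverseiterator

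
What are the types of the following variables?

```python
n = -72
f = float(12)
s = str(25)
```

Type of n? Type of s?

n is assigned a bare integer (no decimal point), so it is an int; s is assigned the result of calling str(), which returns a str

int, str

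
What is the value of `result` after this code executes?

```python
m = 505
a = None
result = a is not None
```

m = 505; a = None; result = False

False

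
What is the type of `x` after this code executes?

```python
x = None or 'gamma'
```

'or' with None returns the other truthy value (str)

str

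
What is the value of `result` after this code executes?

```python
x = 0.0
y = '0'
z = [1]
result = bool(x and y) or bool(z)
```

x = 0.0; y = '0'; z = [1]; result = True

True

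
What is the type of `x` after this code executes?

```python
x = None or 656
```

'or' with None returns the other truthy value

int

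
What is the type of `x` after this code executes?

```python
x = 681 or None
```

'or' returns first truthy value

int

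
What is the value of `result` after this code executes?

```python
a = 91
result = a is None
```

a = 91; result = False

False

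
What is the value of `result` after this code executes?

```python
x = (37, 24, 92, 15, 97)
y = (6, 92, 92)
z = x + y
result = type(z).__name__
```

x is tuple; y is tuple; z is tuple; result = 'tuple'

'tuple'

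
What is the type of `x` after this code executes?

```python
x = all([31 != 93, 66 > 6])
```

all() returns bool

bool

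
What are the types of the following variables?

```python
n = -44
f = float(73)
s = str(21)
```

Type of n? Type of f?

n is assigned a bare integer (no decimal point), so it is an int; f is assigned the result of calling float(), which returns a float

int, float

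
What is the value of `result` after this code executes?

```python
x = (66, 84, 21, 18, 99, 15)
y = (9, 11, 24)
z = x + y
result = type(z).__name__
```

x is tuple; y is tuple; z is tuple; result = 'tuple'

'tuple'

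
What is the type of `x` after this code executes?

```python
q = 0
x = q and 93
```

'and' returns first falsy value (0 is int)

int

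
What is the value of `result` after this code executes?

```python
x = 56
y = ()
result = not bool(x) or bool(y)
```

x = 56; y = (); result = False

False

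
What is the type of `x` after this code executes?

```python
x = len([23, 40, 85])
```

len() always returns int

int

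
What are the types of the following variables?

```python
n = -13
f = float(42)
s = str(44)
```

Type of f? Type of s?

f is assigned the result of calling float(), which returns a float; s is assigned the result of calling str(), which returns a str

float, str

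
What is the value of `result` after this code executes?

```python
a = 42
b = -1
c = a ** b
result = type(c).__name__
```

a is int; b is int; c is float; result = 'float'

'float'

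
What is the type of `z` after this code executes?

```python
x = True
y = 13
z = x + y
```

bool + int = int (bool is subclass of int)

int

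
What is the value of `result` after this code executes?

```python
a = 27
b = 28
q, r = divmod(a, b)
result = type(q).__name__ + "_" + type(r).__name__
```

a is int; b is int; q is int; r is int; result = 'int_int'

'int_int'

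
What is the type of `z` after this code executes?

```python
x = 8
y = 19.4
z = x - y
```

int - float = float

float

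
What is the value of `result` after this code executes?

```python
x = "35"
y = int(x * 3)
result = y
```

x = '35'; y = 353535; result = 353535

353535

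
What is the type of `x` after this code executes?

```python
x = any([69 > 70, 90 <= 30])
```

any() returns bool

bool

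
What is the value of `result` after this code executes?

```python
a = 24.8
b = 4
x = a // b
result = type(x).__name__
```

a is float; b is int; x is float; result = 'float'

'float'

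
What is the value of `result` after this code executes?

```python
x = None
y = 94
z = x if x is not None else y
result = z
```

x = None; y = 94; z = 94; result = 94

94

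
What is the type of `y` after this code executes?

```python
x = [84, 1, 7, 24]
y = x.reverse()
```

list.reverse() returns None

NoneType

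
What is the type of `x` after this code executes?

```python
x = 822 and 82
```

'and' with truthy values returns last operand (int)

int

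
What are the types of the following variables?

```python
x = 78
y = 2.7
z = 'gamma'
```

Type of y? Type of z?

y is assigned a number with a decimal point, so it is a float; z is assigned a quoted string literal, so it is a str

float, str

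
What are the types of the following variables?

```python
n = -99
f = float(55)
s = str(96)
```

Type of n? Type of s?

n is assigned a bare integer (no decimal point), so it is an int; s is assigned the result of calling str(), which returns a str

int, str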